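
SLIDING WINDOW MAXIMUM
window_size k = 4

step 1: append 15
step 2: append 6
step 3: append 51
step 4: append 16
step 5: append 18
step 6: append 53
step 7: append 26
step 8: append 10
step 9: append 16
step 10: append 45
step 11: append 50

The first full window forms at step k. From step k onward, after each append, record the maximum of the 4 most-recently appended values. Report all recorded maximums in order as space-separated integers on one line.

Answer: 51 51 53 53 53 53 45 50

Derivation:
step 1: append 15 -> window=[15] (not full yet)
step 2: append 6 -> window=[15, 6] (not full yet)
step 3: append 51 -> window=[15, 6, 51] (not full yet)
step 4: append 16 -> window=[15, 6, 51, 16] -> max=51
step 5: append 18 -> window=[6, 51, 16, 18] -> max=51
step 6: append 53 -> window=[51, 16, 18, 53] -> max=53
step 7: append 26 -> window=[16, 18, 53, 26] -> max=53
step 8: append 10 -> window=[18, 53, 26, 10] -> max=53
step 9: append 16 -> window=[53, 26, 10, 16] -> max=53
step 10: append 45 -> window=[26, 10, 16, 45] -> max=45
step 11: append 50 -> window=[10, 16, 45, 50] -> max=50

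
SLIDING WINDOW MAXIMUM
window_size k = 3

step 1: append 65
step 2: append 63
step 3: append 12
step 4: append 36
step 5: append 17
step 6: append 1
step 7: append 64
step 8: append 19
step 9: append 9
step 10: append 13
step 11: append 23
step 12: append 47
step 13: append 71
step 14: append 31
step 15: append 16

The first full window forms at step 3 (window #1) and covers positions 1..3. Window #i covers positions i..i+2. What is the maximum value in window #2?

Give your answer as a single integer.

step 1: append 65 -> window=[65] (not full yet)
step 2: append 63 -> window=[65, 63] (not full yet)
step 3: append 12 -> window=[65, 63, 12] -> max=65
step 4: append 36 -> window=[63, 12, 36] -> max=63
Window #2 max = 63

Answer: 63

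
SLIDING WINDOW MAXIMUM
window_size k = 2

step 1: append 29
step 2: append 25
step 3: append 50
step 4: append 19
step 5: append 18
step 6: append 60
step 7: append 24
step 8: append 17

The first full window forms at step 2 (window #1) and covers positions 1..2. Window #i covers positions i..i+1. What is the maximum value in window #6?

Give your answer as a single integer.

Answer: 60

Derivation:
step 1: append 29 -> window=[29] (not full yet)
step 2: append 25 -> window=[29, 25] -> max=29
step 3: append 50 -> window=[25, 50] -> max=50
step 4: append 19 -> window=[50, 19] -> max=50
step 5: append 18 -> window=[19, 18] -> max=19
step 6: append 60 -> window=[18, 60] -> max=60
step 7: append 24 -> window=[60, 24] -> max=60
Window #6 max = 60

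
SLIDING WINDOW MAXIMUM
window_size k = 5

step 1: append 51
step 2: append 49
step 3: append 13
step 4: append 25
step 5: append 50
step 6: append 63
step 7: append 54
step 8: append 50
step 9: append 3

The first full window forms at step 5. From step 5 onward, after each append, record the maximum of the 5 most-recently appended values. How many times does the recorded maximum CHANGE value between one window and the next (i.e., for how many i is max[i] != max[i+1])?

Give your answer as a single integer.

Answer: 1

Derivation:
step 1: append 51 -> window=[51] (not full yet)
step 2: append 49 -> window=[51, 49] (not full yet)
step 3: append 13 -> window=[51, 49, 13] (not full yet)
step 4: append 25 -> window=[51, 49, 13, 25] (not full yet)
step 5: append 50 -> window=[51, 49, 13, 25, 50] -> max=51
step 6: append 63 -> window=[49, 13, 25, 50, 63] -> max=63
step 7: append 54 -> window=[13, 25, 50, 63, 54] -> max=63
step 8: append 50 -> window=[25, 50, 63, 54, 50] -> max=63
step 9: append 3 -> window=[50, 63, 54, 50, 3] -> max=63
Recorded maximums: 51 63 63 63 63
Changes between consecutive maximums: 1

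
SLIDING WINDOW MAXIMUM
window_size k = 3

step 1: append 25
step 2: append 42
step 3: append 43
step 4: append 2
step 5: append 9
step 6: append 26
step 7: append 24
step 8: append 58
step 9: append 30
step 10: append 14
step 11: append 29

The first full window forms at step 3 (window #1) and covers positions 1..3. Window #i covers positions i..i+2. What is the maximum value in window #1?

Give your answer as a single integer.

Answer: 43

Derivation:
step 1: append 25 -> window=[25] (not full yet)
step 2: append 42 -> window=[25, 42] (not full yet)
step 3: append 43 -> window=[25, 42, 43] -> max=43
Window #1 max = 43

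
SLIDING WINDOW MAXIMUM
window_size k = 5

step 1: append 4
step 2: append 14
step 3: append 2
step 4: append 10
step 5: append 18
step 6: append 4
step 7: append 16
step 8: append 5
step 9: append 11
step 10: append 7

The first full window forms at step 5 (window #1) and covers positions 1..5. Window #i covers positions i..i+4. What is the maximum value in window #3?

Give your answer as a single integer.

Answer: 18

Derivation:
step 1: append 4 -> window=[4] (not full yet)
step 2: append 14 -> window=[4, 14] (not full yet)
step 3: append 2 -> window=[4, 14, 2] (not full yet)
step 4: append 10 -> window=[4, 14, 2, 10] (not full yet)
step 5: append 18 -> window=[4, 14, 2, 10, 18] -> max=18
step 6: append 4 -> window=[14, 2, 10, 18, 4] -> max=18
step 7: append 16 -> window=[2, 10, 18, 4, 16] -> max=18
Window #3 max = 18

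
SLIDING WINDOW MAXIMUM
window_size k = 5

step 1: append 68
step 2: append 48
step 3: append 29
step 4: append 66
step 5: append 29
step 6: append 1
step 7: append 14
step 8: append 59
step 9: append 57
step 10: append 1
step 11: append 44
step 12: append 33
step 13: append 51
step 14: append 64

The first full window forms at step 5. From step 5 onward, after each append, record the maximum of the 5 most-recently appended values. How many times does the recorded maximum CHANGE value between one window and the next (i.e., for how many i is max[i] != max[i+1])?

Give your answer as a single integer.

step 1: append 68 -> window=[68] (not full yet)
step 2: append 48 -> window=[68, 48] (not full yet)
step 3: append 29 -> window=[68, 48, 29] (not full yet)
step 4: append 66 -> window=[68, 48, 29, 66] (not full yet)
step 5: append 29 -> window=[68, 48, 29, 66, 29] -> max=68
step 6: append 1 -> window=[48, 29, 66, 29, 1] -> max=66
step 7: append 14 -> window=[29, 66, 29, 1, 14] -> max=66
step 8: append 59 -> window=[66, 29, 1, 14, 59] -> max=66
step 9: append 57 -> window=[29, 1, 14, 59, 57] -> max=59
step 10: append 1 -> window=[1, 14, 59, 57, 1] -> max=59
step 11: append 44 -> window=[14, 59, 57, 1, 44] -> max=59
step 12: append 33 -> window=[59, 57, 1, 44, 33] -> max=59
step 13: append 51 -> window=[57, 1, 44, 33, 51] -> max=57
step 14: append 64 -> window=[1, 44, 33, 51, 64] -> max=64
Recorded maximums: 68 66 66 66 59 59 59 59 57 64
Changes between consecutive maximums: 4

Answer: 4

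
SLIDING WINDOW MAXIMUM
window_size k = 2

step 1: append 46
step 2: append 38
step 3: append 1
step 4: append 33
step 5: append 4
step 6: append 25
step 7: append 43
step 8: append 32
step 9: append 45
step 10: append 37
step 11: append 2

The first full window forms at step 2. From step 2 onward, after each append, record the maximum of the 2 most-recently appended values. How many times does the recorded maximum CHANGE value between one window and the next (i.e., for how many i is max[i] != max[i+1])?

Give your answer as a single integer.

step 1: append 46 -> window=[46] (not full yet)
step 2: append 38 -> window=[46, 38] -> max=46
step 3: append 1 -> window=[38, 1] -> max=38
step 4: append 33 -> window=[1, 33] -> max=33
step 5: append 4 -> window=[33, 4] -> max=33
step 6: append 25 -> window=[4, 25] -> max=25
step 7: append 43 -> window=[25, 43] -> max=43
step 8: append 32 -> window=[43, 32] -> max=43
step 9: append 45 -> window=[32, 45] -> max=45
step 10: append 37 -> window=[45, 37] -> max=45
step 11: append 2 -> window=[37, 2] -> max=37
Recorded maximums: 46 38 33 33 25 43 43 45 45 37
Changes between consecutive maximums: 6

Answer: 6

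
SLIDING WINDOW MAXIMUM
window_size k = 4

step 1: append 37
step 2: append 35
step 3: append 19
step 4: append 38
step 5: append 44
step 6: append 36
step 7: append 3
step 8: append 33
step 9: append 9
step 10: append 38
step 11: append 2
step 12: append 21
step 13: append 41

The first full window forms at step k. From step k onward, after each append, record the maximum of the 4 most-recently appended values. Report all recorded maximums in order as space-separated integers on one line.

step 1: append 37 -> window=[37] (not full yet)
step 2: append 35 -> window=[37, 35] (not full yet)
step 3: append 19 -> window=[37, 35, 19] (not full yet)
step 4: append 38 -> window=[37, 35, 19, 38] -> max=38
step 5: append 44 -> window=[35, 19, 38, 44] -> max=44
step 6: append 36 -> window=[19, 38, 44, 36] -> max=44
step 7: append 3 -> window=[38, 44, 36, 3] -> max=44
step 8: append 33 -> window=[44, 36, 3, 33] -> max=44
step 9: append 9 -> window=[36, 3, 33, 9] -> max=36
step 10: append 38 -> window=[3, 33, 9, 38] -> max=38
step 11: append 2 -> window=[33, 9, 38, 2] -> max=38
step 12: append 21 -> window=[9, 38, 2, 21] -> max=38
step 13: append 41 -> window=[38, 2, 21, 41] -> max=41

Answer: 38 44 44 44 44 36 38 38 38 41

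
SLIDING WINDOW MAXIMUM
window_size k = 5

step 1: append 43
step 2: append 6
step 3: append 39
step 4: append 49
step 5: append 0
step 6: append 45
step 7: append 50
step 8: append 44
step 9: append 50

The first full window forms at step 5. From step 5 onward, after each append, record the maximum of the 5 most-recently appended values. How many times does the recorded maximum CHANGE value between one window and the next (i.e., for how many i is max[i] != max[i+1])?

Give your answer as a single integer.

Answer: 1

Derivation:
step 1: append 43 -> window=[43] (not full yet)
step 2: append 6 -> window=[43, 6] (not full yet)
step 3: append 39 -> window=[43, 6, 39] (not full yet)
step 4: append 49 -> window=[43, 6, 39, 49] (not full yet)
step 5: append 0 -> window=[43, 6, 39, 49, 0] -> max=49
step 6: append 45 -> window=[6, 39, 49, 0, 45] -> max=49
step 7: append 50 -> window=[39, 49, 0, 45, 50] -> max=50
step 8: append 44 -> window=[49, 0, 45, 50, 44] -> max=50
step 9: append 50 -> window=[0, 45, 50, 44, 50] -> max=50
Recorded maximums: 49 49 50 50 50
Changes between consecutive maximums: 1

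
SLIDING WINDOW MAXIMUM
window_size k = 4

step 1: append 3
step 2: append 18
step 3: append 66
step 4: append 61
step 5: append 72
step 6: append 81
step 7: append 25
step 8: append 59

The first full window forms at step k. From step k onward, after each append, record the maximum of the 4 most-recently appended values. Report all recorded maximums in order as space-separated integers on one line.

step 1: append 3 -> window=[3] (not full yet)
step 2: append 18 -> window=[3, 18] (not full yet)
step 3: append 66 -> window=[3, 18, 66] (not full yet)
step 4: append 61 -> window=[3, 18, 66, 61] -> max=66
step 5: append 72 -> window=[18, 66, 61, 72] -> max=72
step 6: append 81 -> window=[66, 61, 72, 81] -> max=81
step 7: append 25 -> window=[61, 72, 81, 25] -> max=81
step 8: append 59 -> window=[72, 81, 25, 59] -> max=81

Answer: 66 72 81 81 81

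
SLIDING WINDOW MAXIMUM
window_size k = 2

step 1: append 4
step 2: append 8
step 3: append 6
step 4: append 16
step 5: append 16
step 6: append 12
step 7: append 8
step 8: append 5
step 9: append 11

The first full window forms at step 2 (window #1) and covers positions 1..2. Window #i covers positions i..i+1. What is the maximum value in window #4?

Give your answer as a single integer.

step 1: append 4 -> window=[4] (not full yet)
step 2: append 8 -> window=[4, 8] -> max=8
step 3: append 6 -> window=[8, 6] -> max=8
step 4: append 16 -> window=[6, 16] -> max=16
step 5: append 16 -> window=[16, 16] -> max=16
Window #4 max = 16

Answer: 16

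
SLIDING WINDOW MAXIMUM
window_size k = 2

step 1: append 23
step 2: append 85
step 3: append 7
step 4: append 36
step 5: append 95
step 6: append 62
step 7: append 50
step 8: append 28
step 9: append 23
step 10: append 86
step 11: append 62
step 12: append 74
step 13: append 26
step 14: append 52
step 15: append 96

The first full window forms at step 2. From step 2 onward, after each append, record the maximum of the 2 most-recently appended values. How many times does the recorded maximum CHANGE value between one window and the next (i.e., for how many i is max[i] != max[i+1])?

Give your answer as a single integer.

Answer: 9

Derivation:
step 1: append 23 -> window=[23] (not full yet)
step 2: append 85 -> window=[23, 85] -> max=85
step 3: append 7 -> window=[85, 7] -> max=85
step 4: append 36 -> window=[7, 36] -> max=36
step 5: append 95 -> window=[36, 95] -> max=95
step 6: append 62 -> window=[95, 62] -> max=95
step 7: append 50 -> window=[62, 50] -> max=62
step 8: append 28 -> window=[50, 28] -> max=50
step 9: append 23 -> window=[28, 23] -> max=28
step 10: append 86 -> window=[23, 86] -> max=86
step 11: append 62 -> window=[86, 62] -> max=86
step 12: append 74 -> window=[62, 74] -> max=74
step 13: append 26 -> window=[74, 26] -> max=74
step 14: append 52 -> window=[26, 52] -> max=52
step 15: append 96 -> window=[52, 96] -> max=96
Recorded maximums: 85 85 36 95 95 62 50 28 86 86 74 74 52 96
Changes between consecutive maximums: 9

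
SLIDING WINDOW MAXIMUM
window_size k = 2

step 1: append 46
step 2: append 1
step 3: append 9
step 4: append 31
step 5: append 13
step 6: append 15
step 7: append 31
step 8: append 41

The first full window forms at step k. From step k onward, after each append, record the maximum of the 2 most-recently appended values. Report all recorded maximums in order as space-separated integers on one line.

Answer: 46 9 31 31 15 31 41

Derivation:
step 1: append 46 -> window=[46] (not full yet)
step 2: append 1 -> window=[46, 1] -> max=46
step 3: append 9 -> window=[1, 9] -> max=9
step 4: append 31 -> window=[9, 31] -> max=31
step 5: append 13 -> window=[31, 13] -> max=31
step 6: append 15 -> window=[13, 15] -> max=15
step 7: append 31 -> window=[15, 31] -> max=31
step 8: append 41 -> window=[31, 41] -> max=41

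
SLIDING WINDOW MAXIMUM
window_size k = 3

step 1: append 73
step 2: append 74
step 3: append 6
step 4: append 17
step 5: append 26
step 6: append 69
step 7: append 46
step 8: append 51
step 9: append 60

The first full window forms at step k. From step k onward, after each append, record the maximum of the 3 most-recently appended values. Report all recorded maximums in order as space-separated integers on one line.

step 1: append 73 -> window=[73] (not full yet)
step 2: append 74 -> window=[73, 74] (not full yet)
step 3: append 6 -> window=[73, 74, 6] -> max=74
step 4: append 17 -> window=[74, 6, 17] -> max=74
step 5: append 26 -> window=[6, 17, 26] -> max=26
step 6: append 69 -> window=[17, 26, 69] -> max=69
step 7: append 46 -> window=[26, 69, 46] -> max=69
step 8: append 51 -> window=[69, 46, 51] -> max=69
step 9: append 60 -> window=[46, 51, 60] -> max=60

Answer: 74 74 26 69 69 69 60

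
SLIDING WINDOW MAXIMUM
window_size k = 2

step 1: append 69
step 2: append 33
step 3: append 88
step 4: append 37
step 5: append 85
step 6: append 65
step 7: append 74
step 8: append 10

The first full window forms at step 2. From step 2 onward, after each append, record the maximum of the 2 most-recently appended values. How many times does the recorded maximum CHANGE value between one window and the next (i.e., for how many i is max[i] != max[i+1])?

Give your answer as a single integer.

Answer: 3

Derivation:
step 1: append 69 -> window=[69] (not full yet)
step 2: append 33 -> window=[69, 33] -> max=69
step 3: append 88 -> window=[33, 88] -> max=88
step 4: append 37 -> window=[88, 37] -> max=88
step 5: append 85 -> window=[37, 85] -> max=85
step 6: append 65 -> window=[85, 65] -> max=85
step 7: append 74 -> window=[65, 74] -> max=74
step 8: append 10 -> window=[74, 10] -> max=74
Recorded maximums: 69 88 88 85 85 74 74
Changes between consecutive maximums: 3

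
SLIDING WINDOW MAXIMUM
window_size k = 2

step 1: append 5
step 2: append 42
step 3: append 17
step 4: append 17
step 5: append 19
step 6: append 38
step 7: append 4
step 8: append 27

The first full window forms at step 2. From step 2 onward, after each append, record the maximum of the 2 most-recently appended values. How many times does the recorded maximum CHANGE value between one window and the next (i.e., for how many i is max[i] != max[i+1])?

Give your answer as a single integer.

step 1: append 5 -> window=[5] (not full yet)
step 2: append 42 -> window=[5, 42] -> max=42
step 3: append 17 -> window=[42, 17] -> max=42
step 4: append 17 -> window=[17, 17] -> max=17
step 5: append 19 -> window=[17, 19] -> max=19
step 6: append 38 -> window=[19, 38] -> max=38
step 7: append 4 -> window=[38, 4] -> max=38
step 8: append 27 -> window=[4, 27] -> max=27
Recorded maximums: 42 42 17 19 38 38 27
Changes between consecutive maximums: 4

Answer: 4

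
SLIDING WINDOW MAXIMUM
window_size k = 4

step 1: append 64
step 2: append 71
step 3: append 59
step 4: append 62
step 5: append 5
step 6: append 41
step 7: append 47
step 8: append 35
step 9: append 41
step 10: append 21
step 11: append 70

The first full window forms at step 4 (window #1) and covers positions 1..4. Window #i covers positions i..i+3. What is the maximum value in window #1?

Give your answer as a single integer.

Answer: 71

Derivation:
step 1: append 64 -> window=[64] (not full yet)
step 2: append 71 -> window=[64, 71] (not full yet)
step 3: append 59 -> window=[64, 71, 59] (not full yet)
step 4: append 62 -> window=[64, 71, 59, 62] -> max=71
Window #1 max = 71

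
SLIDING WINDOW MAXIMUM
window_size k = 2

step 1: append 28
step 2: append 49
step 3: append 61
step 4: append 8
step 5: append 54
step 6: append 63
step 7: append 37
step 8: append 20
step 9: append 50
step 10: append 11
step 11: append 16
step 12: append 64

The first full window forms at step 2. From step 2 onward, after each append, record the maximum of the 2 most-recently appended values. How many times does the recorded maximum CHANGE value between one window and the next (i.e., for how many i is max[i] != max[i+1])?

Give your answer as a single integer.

step 1: append 28 -> window=[28] (not full yet)
step 2: append 49 -> window=[28, 49] -> max=49
step 3: append 61 -> window=[49, 61] -> max=61
step 4: append 8 -> window=[61, 8] -> max=61
step 5: append 54 -> window=[8, 54] -> max=54
step 6: append 63 -> window=[54, 63] -> max=63
step 7: append 37 -> window=[63, 37] -> max=63
step 8: append 20 -> window=[37, 20] -> max=37
step 9: append 50 -> window=[20, 50] -> max=50
step 10: append 11 -> window=[50, 11] -> max=50
step 11: append 16 -> window=[11, 16] -> max=16
step 12: append 64 -> window=[16, 64] -> max=64
Recorded maximums: 49 61 61 54 63 63 37 50 50 16 64
Changes between consecutive maximums: 7

Answer: 7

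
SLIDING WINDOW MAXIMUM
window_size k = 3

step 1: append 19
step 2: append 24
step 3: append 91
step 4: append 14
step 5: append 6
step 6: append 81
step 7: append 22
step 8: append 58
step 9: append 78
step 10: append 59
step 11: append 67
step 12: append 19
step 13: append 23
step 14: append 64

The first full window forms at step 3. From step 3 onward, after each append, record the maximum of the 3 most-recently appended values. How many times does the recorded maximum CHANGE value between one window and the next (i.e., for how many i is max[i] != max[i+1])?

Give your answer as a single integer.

Answer: 4

Derivation:
step 1: append 19 -> window=[19] (not full yet)
step 2: append 24 -> window=[19, 24] (not full yet)
step 3: append 91 -> window=[19, 24, 91] -> max=91
step 4: append 14 -> window=[24, 91, 14] -> max=91
step 5: append 6 -> window=[91, 14, 6] -> max=91
step 6: append 81 -> window=[14, 6, 81] -> max=81
step 7: append 22 -> window=[6, 81, 22] -> max=81
step 8: append 58 -> window=[81, 22, 58] -> max=81
step 9: append 78 -> window=[22, 58, 78] -> max=78
step 10: append 59 -> window=[58, 78, 59] -> max=78
step 11: append 67 -> window=[78, 59, 67] -> max=78
step 12: append 19 -> window=[59, 67, 19] -> max=67
step 13: append 23 -> window=[67, 19, 23] -> max=67
step 14: append 64 -> window=[19, 23, 64] -> max=64
Recorded maximums: 91 91 91 81 81 81 78 78 78 67 67 64
Changes between consecutive maximums: 4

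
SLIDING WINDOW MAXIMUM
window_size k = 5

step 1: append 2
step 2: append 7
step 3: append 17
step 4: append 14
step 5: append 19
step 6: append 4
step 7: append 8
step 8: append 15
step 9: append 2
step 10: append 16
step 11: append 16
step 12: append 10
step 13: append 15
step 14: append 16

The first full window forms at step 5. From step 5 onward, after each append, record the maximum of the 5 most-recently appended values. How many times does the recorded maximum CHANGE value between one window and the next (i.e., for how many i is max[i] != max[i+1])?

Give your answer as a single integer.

Answer: 1

Derivation:
step 1: append 2 -> window=[2] (not full yet)
step 2: append 7 -> window=[2, 7] (not full yet)
step 3: append 17 -> window=[2, 7, 17] (not full yet)
step 4: append 14 -> window=[2, 7, 17, 14] (not full yet)
step 5: append 19 -> window=[2, 7, 17, 14, 19] -> max=19
step 6: append 4 -> window=[7, 17, 14, 19, 4] -> max=19
step 7: append 8 -> window=[17, 14, 19, 4, 8] -> max=19
step 8: append 15 -> window=[14, 19, 4, 8, 15] -> max=19
step 9: append 2 -> window=[19, 4, 8, 15, 2] -> max=19
step 10: append 16 -> window=[4, 8, 15, 2, 16] -> max=16
step 11: append 16 -> window=[8, 15, 2, 16, 16] -> max=16
step 12: append 10 -> window=[15, 2, 16, 16, 10] -> max=16
step 13: append 15 -> window=[2, 16, 16, 10, 15] -> max=16
step 14: append 16 -> window=[16, 16, 10, 15, 16] -> max=16
Recorded maximums: 19 19 19 19 19 16 16 16 16 16
Changes between consecutive maximums: 1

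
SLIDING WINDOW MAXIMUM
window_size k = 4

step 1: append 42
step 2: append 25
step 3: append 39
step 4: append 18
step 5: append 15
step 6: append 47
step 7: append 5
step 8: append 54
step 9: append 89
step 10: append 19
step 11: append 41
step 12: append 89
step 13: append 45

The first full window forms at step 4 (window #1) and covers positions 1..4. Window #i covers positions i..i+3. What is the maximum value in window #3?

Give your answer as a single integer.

Answer: 47

Derivation:
step 1: append 42 -> window=[42] (not full yet)
step 2: append 25 -> window=[42, 25] (not full yet)
step 3: append 39 -> window=[42, 25, 39] (not full yet)
step 4: append 18 -> window=[42, 25, 39, 18] -> max=42
step 5: append 15 -> window=[25, 39, 18, 15] -> max=39
step 6: append 47 -> window=[39, 18, 15, 47] -> max=47
Window #3 max = 47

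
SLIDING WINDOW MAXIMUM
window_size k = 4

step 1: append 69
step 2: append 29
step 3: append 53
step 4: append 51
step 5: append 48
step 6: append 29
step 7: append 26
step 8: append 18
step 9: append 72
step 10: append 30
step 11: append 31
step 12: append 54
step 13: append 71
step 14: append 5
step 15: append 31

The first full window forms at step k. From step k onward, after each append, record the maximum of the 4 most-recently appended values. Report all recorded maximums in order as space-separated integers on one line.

Answer: 69 53 53 51 48 72 72 72 72 71 71 71

Derivation:
step 1: append 69 -> window=[69] (not full yet)
step 2: append 29 -> window=[69, 29] (not full yet)
step 3: append 53 -> window=[69, 29, 53] (not full yet)
step 4: append 51 -> window=[69, 29, 53, 51] -> max=69
step 5: append 48 -> window=[29, 53, 51, 48] -> max=53
step 6: append 29 -> window=[53, 51, 48, 29] -> max=53
step 7: append 26 -> window=[51, 48, 29, 26] -> max=51
step 8: append 18 -> window=[48, 29, 26, 18] -> max=48
step 9: append 72 -> window=[29, 26, 18, 72] -> max=72
step 10: append 30 -> window=[26, 18, 72, 30] -> max=72
step 11: append 31 -> window=[18, 72, 30, 31] -> max=72
step 12: append 54 -> window=[72, 30, 31, 54] -> max=72
step 13: append 71 -> window=[30, 31, 54, 71] -> max=71
step 14: append 5 -> window=[31, 54, 71, 5] -> max=71
step 15: append 31 -> window=[54, 71, 5, 31] -> max=71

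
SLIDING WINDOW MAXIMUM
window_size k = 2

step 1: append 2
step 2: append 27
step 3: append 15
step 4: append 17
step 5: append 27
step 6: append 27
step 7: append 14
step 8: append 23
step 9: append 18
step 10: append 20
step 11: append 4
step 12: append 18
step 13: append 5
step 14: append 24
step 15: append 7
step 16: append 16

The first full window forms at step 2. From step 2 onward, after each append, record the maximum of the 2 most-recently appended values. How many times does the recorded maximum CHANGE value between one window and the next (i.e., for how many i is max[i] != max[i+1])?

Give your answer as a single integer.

step 1: append 2 -> window=[2] (not full yet)
step 2: append 27 -> window=[2, 27] -> max=27
step 3: append 15 -> window=[27, 15] -> max=27
step 4: append 17 -> window=[15, 17] -> max=17
step 5: append 27 -> window=[17, 27] -> max=27
step 6: append 27 -> window=[27, 27] -> max=27
step 7: append 14 -> window=[27, 14] -> max=27
step 8: append 23 -> window=[14, 23] -> max=23
step 9: append 18 -> window=[23, 18] -> max=23
step 10: append 20 -> window=[18, 20] -> max=20
step 11: append 4 -> window=[20, 4] -> max=20
step 12: append 18 -> window=[4, 18] -> max=18
step 13: append 5 -> window=[18, 5] -> max=18
step 14: append 24 -> window=[5, 24] -> max=24
step 15: append 7 -> window=[24, 7] -> max=24
step 16: append 16 -> window=[7, 16] -> max=16
Recorded maximums: 27 27 17 27 27 27 23 23 20 20 18 18 24 24 16
Changes between consecutive maximums: 7

Answer: 7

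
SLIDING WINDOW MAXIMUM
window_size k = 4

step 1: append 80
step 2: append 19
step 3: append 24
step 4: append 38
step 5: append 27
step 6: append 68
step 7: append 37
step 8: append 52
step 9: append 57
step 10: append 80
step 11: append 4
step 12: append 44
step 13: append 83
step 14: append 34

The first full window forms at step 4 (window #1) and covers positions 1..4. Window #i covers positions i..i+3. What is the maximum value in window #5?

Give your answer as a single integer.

Answer: 68

Derivation:
step 1: append 80 -> window=[80] (not full yet)
step 2: append 19 -> window=[80, 19] (not full yet)
step 3: append 24 -> window=[80, 19, 24] (not full yet)
step 4: append 38 -> window=[80, 19, 24, 38] -> max=80
step 5: append 27 -> window=[19, 24, 38, 27] -> max=38
step 6: append 68 -> window=[24, 38, 27, 68] -> max=68
step 7: append 37 -> window=[38, 27, 68, 37] -> max=68
step 8: append 52 -> window=[27, 68, 37, 52] -> max=68
Window #5 max = 68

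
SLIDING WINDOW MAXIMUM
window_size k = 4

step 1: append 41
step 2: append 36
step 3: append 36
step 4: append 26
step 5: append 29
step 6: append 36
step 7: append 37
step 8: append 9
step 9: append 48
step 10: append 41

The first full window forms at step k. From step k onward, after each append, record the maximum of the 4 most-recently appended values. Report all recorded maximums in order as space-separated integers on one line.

Answer: 41 36 36 37 37 48 48

Derivation:
step 1: append 41 -> window=[41] (not full yet)
step 2: append 36 -> window=[41, 36] (not full yet)
step 3: append 36 -> window=[41, 36, 36] (not full yet)
step 4: append 26 -> window=[41, 36, 36, 26] -> max=41
step 5: append 29 -> window=[36, 36, 26, 29] -> max=36
step 6: append 36 -> window=[36, 26, 29, 36] -> max=36
step 7: append 37 -> window=[26, 29, 36, 37] -> max=37
step 8: append 9 -> window=[29, 36, 37, 9] -> max=37
step 9: append 48 -> window=[36, 37, 9, 48] -> max=48
step 10: append 41 -> window=[37, 9, 48, 41] -> max=48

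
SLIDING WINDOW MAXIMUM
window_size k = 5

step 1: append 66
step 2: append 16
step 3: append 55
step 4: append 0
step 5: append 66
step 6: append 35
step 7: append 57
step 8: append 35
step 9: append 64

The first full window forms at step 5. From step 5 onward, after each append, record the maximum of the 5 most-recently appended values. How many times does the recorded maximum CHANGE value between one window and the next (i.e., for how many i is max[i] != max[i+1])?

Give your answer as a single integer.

step 1: append 66 -> window=[66] (not full yet)
step 2: append 16 -> window=[66, 16] (not full yet)
step 3: append 55 -> window=[66, 16, 55] (not full yet)
step 4: append 0 -> window=[66, 16, 55, 0] (not full yet)
step 5: append 66 -> window=[66, 16, 55, 0, 66] -> max=66
step 6: append 35 -> window=[16, 55, 0, 66, 35] -> max=66
step 7: append 57 -> window=[55, 0, 66, 35, 57] -> max=66
step 8: append 35 -> window=[0, 66, 35, 57, 35] -> max=66
step 9: append 64 -> window=[66, 35, 57, 35, 64] -> max=66
Recorded maximums: 66 66 66 66 66
Changes between consecutive maximums: 0

Answer: 0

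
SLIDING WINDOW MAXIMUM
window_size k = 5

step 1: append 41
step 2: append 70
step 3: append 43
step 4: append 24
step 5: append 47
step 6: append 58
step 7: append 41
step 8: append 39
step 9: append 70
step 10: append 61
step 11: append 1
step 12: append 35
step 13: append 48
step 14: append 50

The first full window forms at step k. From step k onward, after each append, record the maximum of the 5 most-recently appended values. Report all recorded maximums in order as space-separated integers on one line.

step 1: append 41 -> window=[41] (not full yet)
step 2: append 70 -> window=[41, 70] (not full yet)
step 3: append 43 -> window=[41, 70, 43] (not full yet)
step 4: append 24 -> window=[41, 70, 43, 24] (not full yet)
step 5: append 47 -> window=[41, 70, 43, 24, 47] -> max=70
step 6: append 58 -> window=[70, 43, 24, 47, 58] -> max=70
step 7: append 41 -> window=[43, 24, 47, 58, 41] -> max=58
step 8: append 39 -> window=[24, 47, 58, 41, 39] -> max=58
step 9: append 70 -> window=[47, 58, 41, 39, 70] -> max=70
step 10: append 61 -> window=[58, 41, 39, 70, 61] -> max=70
step 11: append 1 -> window=[41, 39, 70, 61, 1] -> max=70
step 12: append 35 -> window=[39, 70, 61, 1, 35] -> max=70
step 13: append 48 -> window=[70, 61, 1, 35, 48] -> max=70
step 14: append 50 -> window=[61, 1, 35, 48, 50] -> max=61

Answer: 70 70 58 58 70 70 70 70 70 61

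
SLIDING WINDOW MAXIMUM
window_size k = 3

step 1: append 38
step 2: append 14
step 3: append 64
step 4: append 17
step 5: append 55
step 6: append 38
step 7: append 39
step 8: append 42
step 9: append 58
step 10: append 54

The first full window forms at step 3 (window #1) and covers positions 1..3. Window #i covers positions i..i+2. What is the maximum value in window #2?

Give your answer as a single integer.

step 1: append 38 -> window=[38] (not full yet)
step 2: append 14 -> window=[38, 14] (not full yet)
step 3: append 64 -> window=[38, 14, 64] -> max=64
step 4: append 17 -> window=[14, 64, 17] -> max=64
Window #2 max = 64

Answer: 64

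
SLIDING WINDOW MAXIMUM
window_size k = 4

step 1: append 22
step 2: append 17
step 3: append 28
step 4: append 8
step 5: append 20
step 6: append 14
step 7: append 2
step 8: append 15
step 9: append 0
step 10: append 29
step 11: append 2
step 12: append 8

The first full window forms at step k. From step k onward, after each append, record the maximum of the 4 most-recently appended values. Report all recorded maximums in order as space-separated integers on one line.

Answer: 28 28 28 20 20 15 29 29 29

Derivation:
step 1: append 22 -> window=[22] (not full yet)
step 2: append 17 -> window=[22, 17] (not full yet)
step 3: append 28 -> window=[22, 17, 28] (not full yet)
step 4: append 8 -> window=[22, 17, 28, 8] -> max=28
step 5: append 20 -> window=[17, 28, 8, 20] -> max=28
step 6: append 14 -> window=[28, 8, 20, 14] -> max=28
step 7: append 2 -> window=[8, 20, 14, 2] -> max=20
step 8: append 15 -> window=[20, 14, 2, 15] -> max=20
step 9: append 0 -> window=[14, 2, 15, 0] -> max=15
step 10: append 29 -> window=[2, 15, 0, 29] -> max=29
step 11: append 2 -> window=[15, 0, 29, 2] -> max=29
step 12: append 8 -> window=[0, 29, 2, 8] -> max=29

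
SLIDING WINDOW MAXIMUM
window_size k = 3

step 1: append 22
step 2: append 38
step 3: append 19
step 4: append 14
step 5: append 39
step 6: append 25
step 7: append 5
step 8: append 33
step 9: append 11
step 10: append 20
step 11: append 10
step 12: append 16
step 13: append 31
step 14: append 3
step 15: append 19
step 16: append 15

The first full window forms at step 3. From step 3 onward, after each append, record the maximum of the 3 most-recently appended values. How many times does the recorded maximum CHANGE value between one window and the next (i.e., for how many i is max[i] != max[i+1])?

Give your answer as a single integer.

Answer: 5

Derivation:
step 1: append 22 -> window=[22] (not full yet)
step 2: append 38 -> window=[22, 38] (not full yet)
step 3: append 19 -> window=[22, 38, 19] -> max=38
step 4: append 14 -> window=[38, 19, 14] -> max=38
step 5: append 39 -> window=[19, 14, 39] -> max=39
step 6: append 25 -> window=[14, 39, 25] -> max=39
step 7: append 5 -> window=[39, 25, 5] -> max=39
step 8: append 33 -> window=[25, 5, 33] -> max=33
step 9: append 11 -> window=[5, 33, 11] -> max=33
step 10: append 20 -> window=[33, 11, 20] -> max=33
step 11: append 10 -> window=[11, 20, 10] -> max=20
step 12: append 16 -> window=[20, 10, 16] -> max=20
step 13: append 31 -> window=[10, 16, 31] -> max=31
step 14: append 3 -> window=[16, 31, 3] -> max=31
step 15: append 19 -> window=[31, 3, 19] -> max=31
step 16: append 15 -> window=[3, 19, 15] -> max=19
Recorded maximums: 38 38 39 39 39 33 33 33 20 20 31 31 31 19
Changes between consecutive maximums: 5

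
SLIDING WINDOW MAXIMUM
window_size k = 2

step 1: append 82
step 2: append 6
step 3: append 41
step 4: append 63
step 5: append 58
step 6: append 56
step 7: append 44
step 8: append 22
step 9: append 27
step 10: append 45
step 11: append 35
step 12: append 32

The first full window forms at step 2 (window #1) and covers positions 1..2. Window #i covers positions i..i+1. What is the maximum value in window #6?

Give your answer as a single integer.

Answer: 56

Derivation:
step 1: append 82 -> window=[82] (not full yet)
step 2: append 6 -> window=[82, 6] -> max=82
step 3: append 41 -> window=[6, 41] -> max=41
step 4: append 63 -> window=[41, 63] -> max=63
step 5: append 58 -> window=[63, 58] -> max=63
step 6: append 56 -> window=[58, 56] -> max=58
step 7: append 44 -> window=[56, 44] -> max=56
Window #6 max = 56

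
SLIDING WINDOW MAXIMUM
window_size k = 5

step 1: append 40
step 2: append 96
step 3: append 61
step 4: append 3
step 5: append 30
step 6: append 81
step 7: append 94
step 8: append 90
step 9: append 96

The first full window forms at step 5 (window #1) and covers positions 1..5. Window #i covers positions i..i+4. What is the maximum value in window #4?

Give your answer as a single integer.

Answer: 94

Derivation:
step 1: append 40 -> window=[40] (not full yet)
step 2: append 96 -> window=[40, 96] (not full yet)
step 3: append 61 -> window=[40, 96, 61] (not full yet)
step 4: append 3 -> window=[40, 96, 61, 3] (not full yet)
step 5: append 30 -> window=[40, 96, 61, 3, 30] -> max=96
step 6: append 81 -> window=[96, 61, 3, 30, 81] -> max=96
step 7: append 94 -> window=[61, 3, 30, 81, 94] -> max=94
step 8: append 90 -> window=[3, 30, 81, 94, 90] -> max=94
Window #4 max = 94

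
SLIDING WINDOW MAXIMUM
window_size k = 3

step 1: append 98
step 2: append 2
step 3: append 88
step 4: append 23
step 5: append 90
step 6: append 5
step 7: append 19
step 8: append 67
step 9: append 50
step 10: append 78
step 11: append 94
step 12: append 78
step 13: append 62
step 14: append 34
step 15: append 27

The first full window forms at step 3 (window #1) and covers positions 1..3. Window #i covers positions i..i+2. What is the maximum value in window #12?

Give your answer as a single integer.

Answer: 78

Derivation:
step 1: append 98 -> window=[98] (not full yet)
step 2: append 2 -> window=[98, 2] (not full yet)
step 3: append 88 -> window=[98, 2, 88] -> max=98
step 4: append 23 -> window=[2, 88, 23] -> max=88
step 5: append 90 -> window=[88, 23, 90] -> max=90
step 6: append 5 -> window=[23, 90, 5] -> max=90
step 7: append 19 -> window=[90, 5, 19] -> max=90
step 8: append 67 -> window=[5, 19, 67] -> max=67
step 9: append 50 -> window=[19, 67, 50] -> max=67
step 10: append 78 -> window=[67, 50, 78] -> max=78
step 11: append 94 -> window=[50, 78, 94] -> max=94
step 12: append 78 -> window=[78, 94, 78] -> max=94
step 13: append 62 -> window=[94, 78, 62] -> max=94
step 14: append 34 -> window=[78, 62, 34] -> max=78
Window #12 max = 78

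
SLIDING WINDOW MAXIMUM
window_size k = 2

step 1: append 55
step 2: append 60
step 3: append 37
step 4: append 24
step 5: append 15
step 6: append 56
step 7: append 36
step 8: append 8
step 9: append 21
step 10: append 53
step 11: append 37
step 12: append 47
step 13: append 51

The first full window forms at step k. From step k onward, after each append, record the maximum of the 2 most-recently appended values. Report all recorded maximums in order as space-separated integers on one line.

step 1: append 55 -> window=[55] (not full yet)
step 2: append 60 -> window=[55, 60] -> max=60
step 3: append 37 -> window=[60, 37] -> max=60
step 4: append 24 -> window=[37, 24] -> max=37
step 5: append 15 -> window=[24, 15] -> max=24
step 6: append 56 -> window=[15, 56] -> max=56
step 7: append 36 -> window=[56, 36] -> max=56
step 8: append 8 -> window=[36, 8] -> max=36
step 9: append 21 -> window=[8, 21] -> max=21
step 10: append 53 -> window=[21, 53] -> max=53
step 11: append 37 -> window=[53, 37] -> max=53
step 12: append 47 -> window=[37, 47] -> max=47
step 13: append 51 -> window=[47, 51] -> max=51

Answer: 60 60 37 24 56 56 36 21 53 53 47 51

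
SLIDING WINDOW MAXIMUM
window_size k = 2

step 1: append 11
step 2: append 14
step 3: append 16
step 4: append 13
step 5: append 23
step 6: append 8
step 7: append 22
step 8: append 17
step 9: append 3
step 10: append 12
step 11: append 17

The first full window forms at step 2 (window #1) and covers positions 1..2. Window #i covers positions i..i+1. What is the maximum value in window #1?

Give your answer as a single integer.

step 1: append 11 -> window=[11] (not full yet)
step 2: append 14 -> window=[11, 14] -> max=14
Window #1 max = 14

Answer: 14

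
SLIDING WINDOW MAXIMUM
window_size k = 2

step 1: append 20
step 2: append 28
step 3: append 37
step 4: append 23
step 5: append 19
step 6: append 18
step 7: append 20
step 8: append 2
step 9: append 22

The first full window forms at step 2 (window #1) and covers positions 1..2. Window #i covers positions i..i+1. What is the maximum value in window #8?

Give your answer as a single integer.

Answer: 22

Derivation:
step 1: append 20 -> window=[20] (not full yet)
step 2: append 28 -> window=[20, 28] -> max=28
step 3: append 37 -> window=[28, 37] -> max=37
step 4: append 23 -> window=[37, 23] -> max=37
step 5: append 19 -> window=[23, 19] -> max=23
step 6: append 18 -> window=[19, 18] -> max=19
step 7: append 20 -> window=[18, 20] -> max=20
step 8: append 2 -> window=[20, 2] -> max=20
step 9: append 22 -> window=[2, 22] -> max=22
Window #8 max = 22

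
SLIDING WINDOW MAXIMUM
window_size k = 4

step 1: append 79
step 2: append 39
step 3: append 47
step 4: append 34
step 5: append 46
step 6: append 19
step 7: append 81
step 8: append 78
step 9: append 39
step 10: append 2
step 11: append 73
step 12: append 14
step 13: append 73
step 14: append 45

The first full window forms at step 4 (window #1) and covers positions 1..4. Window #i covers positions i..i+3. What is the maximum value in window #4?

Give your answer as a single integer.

Answer: 81

Derivation:
step 1: append 79 -> window=[79] (not full yet)
step 2: append 39 -> window=[79, 39] (not full yet)
step 3: append 47 -> window=[79, 39, 47] (not full yet)
step 4: append 34 -> window=[79, 39, 47, 34] -> max=79
step 5: append 46 -> window=[39, 47, 34, 46] -> max=47
step 6: append 19 -> window=[47, 34, 46, 19] -> max=47
step 7: append 81 -> window=[34, 46, 19, 81] -> max=81
Window #4 max = 81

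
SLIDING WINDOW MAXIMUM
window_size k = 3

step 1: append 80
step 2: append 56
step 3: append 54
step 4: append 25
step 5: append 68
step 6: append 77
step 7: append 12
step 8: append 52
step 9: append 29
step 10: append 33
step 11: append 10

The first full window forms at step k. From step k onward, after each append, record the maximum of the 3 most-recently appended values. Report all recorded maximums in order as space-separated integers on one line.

step 1: append 80 -> window=[80] (not full yet)
step 2: append 56 -> window=[80, 56] (not full yet)
step 3: append 54 -> window=[80, 56, 54] -> max=80
step 4: append 25 -> window=[56, 54, 25] -> max=56
step 5: append 68 -> window=[54, 25, 68] -> max=68
step 6: append 77 -> window=[25, 68, 77] -> max=77
step 7: append 12 -> window=[68, 77, 12] -> max=77
step 8: append 52 -> window=[77, 12, 52] -> max=77
step 9: append 29 -> window=[12, 52, 29] -> max=52
step 10: append 33 -> window=[52, 29, 33] -> max=52
step 11: append 10 -> window=[29, 33, 10] -> max=33

Answer: 80 56 68 77 77 77 52 52 33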